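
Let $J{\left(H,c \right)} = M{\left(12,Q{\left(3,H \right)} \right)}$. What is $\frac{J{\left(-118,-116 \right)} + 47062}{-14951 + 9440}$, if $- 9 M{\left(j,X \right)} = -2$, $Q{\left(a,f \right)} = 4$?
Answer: $- \frac{423560}{49599} \approx -8.5397$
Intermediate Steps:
$M{\left(j,X \right)} = \frac{2}{9}$ ($M{\left(j,X \right)} = \left(- \frac{1}{9}\right) \left(-2\right) = \frac{2}{9}$)
$J{\left(H,c \right)} = \frac{2}{9}$
$\frac{J{\left(-118,-116 \right)} + 47062}{-14951 + 9440} = \frac{\frac{2}{9} + 47062}{-14951 + 9440} = \frac{423560}{9 \left(-5511\right)} = \frac{423560}{9} \left(- \frac{1}{5511}\right) = - \frac{423560}{49599}$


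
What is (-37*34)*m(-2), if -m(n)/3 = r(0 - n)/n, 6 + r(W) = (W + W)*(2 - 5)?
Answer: 33966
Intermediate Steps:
r(W) = -6 - 6*W (r(W) = -6 + (W + W)*(2 - 5) = -6 + (2*W)*(-3) = -6 - 6*W)
m(n) = -3*(-6 + 6*n)/n (m(n) = -3*(-6 - 6*(0 - n))/n = -3*(-6 - (-6)*n)/n = -3*(-6 + 6*n)/n)
(-37*34)*m(-2) = (-37*34)*(-18 + 18/(-2)) = -1258*(-18 + 18*(-½)) = -1258*(-18 - 9) = -1258*(-27) = 33966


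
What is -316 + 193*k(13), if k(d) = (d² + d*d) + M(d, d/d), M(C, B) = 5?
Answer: 65883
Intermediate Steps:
k(d) = 5 + 2*d² (k(d) = (d² + d*d) + 5 = (d² + d²) + 5 = 2*d² + 5 = 5 + 2*d²)
-316 + 193*k(13) = -316 + 193*(5 + 2*13²) = -316 + 193*(5 + 2*169) = -316 + 193*(5 + 338) = -316 + 193*343 = -316 + 66199 = 65883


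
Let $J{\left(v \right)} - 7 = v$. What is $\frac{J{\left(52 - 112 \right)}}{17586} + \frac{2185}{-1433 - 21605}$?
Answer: $- \frac{9911606}{101286567} \approx -0.097857$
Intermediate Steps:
$J{\left(v \right)} = 7 + v$
$\frac{J{\left(52 - 112 \right)}}{17586} + \frac{2185}{-1433 - 21605} = \frac{7 + \left(52 - 112\right)}{17586} + \frac{2185}{-1433 - 21605} = \left(7 - 60\right) \frac{1}{17586} + \frac{2185}{-1433 - 21605} = \left(-53\right) \frac{1}{17586} + \frac{2185}{-23038} = - \frac{53}{17586} + 2185 \left(- \frac{1}{23038}\right) = - \frac{53}{17586} - \frac{2185}{23038} = - \frac{9911606}{101286567}$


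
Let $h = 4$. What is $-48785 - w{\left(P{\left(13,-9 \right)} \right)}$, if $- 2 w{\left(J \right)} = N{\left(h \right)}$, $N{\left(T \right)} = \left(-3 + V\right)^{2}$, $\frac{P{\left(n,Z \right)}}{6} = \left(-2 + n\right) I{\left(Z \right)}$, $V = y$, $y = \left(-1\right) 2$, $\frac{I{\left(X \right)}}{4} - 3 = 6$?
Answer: $- \frac{97545}{2} \approx -48773.0$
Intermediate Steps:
$I{\left(X \right)} = 36$ ($I{\left(X \right)} = 12 + 4 \cdot 6 = 12 + 24 = 36$)
$y = -2$
$V = -2$
$P{\left(n,Z \right)} = -432 + 216 n$ ($P{\left(n,Z \right)} = 6 \left(-2 + n\right) 36 = 6 \left(-72 + 36 n\right) = -432 + 216 n$)
$N{\left(T \right)} = 25$ ($N{\left(T \right)} = \left(-3 - 2\right)^{2} = \left(-5\right)^{2} = 25$)
$w{\left(J \right)} = - \frac{25}{2}$ ($w{\left(J \right)} = \left(- \frac{1}{2}\right) 25 = - \frac{25}{2}$)
$-48785 - w{\left(P{\left(13,-9 \right)} \right)} = -48785 - - \frac{25}{2} = -48785 + \frac{25}{2} = - \frac{97545}{2}$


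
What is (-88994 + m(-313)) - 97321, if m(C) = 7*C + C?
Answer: -188819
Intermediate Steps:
m(C) = 8*C
(-88994 + m(-313)) - 97321 = (-88994 + 8*(-313)) - 97321 = (-88994 - 2504) - 97321 = -91498 - 97321 = -188819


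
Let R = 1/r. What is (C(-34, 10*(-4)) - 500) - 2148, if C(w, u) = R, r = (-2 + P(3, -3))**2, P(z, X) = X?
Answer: -66199/25 ≈ -2648.0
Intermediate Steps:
r = 25 (r = (-2 - 3)**2 = (-5)**2 = 25)
R = 1/25 ≈ 0.040000
C(w, u) = 1/25
(C(-34, 10*(-4)) - 500) - 2148 = (1/25 - 500) - 2148 = -12499/25 - 2148 = -66199/25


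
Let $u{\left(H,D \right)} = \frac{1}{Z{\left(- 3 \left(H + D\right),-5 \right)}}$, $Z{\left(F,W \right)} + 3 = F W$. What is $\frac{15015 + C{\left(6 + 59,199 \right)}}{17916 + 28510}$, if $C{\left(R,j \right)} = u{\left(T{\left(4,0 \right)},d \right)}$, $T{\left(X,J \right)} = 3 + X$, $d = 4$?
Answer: $\frac{2432431}{7521012} \approx 0.32342$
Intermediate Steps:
$Z{\left(F,W \right)} = -3 + F W$
$u{\left(H,D \right)} = \frac{1}{-3 + 15 D + 15 H}$ ($u{\left(H,D \right)} = \frac{1}{-3 + - 3 \left(H + D\right) \left(-5\right)} = \frac{1}{-3 + - 3 \left(D + H\right) \left(-5\right)} = \frac{1}{-3 + \left(- 3 D - 3 H\right) \left(-5\right)} = \frac{1}{-3 + \left(15 D + 15 H\right)} = \frac{1}{-3 + 15 D + 15 H}$)
$C{\left(R,j \right)} = \frac{1}{162}$ ($C{\left(R,j \right)} = \frac{1}{3 \left(-1 + 5 \cdot 4 + 5 \left(3 + 4\right)\right)} = \frac{1}{3 \left(-1 + 20 + 5 \cdot 7\right)} = \frac{1}{3 \left(-1 + 20 + 35\right)} = \frac{1}{3 \cdot 54} = \frac{1}{3} \cdot \frac{1}{54} = \frac{1}{162}$)
$\frac{15015 + C{\left(6 + 59,199 \right)}}{17916 + 28510} = \frac{15015 + \frac{1}{162}}{17916 + 28510} = \frac{2432431}{162 \cdot 46426} = \frac{2432431}{162} \cdot \frac{1}{46426} = \frac{2432431}{7521012}$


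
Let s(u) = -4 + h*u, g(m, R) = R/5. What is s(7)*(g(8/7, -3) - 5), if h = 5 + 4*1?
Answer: -1652/5 ≈ -330.40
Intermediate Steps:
g(m, R) = R/5 (g(m, R) = R*(1/5) = R/5)
h = 9 (h = 5 + 4 = 9)
s(u) = -4 + 9*u
s(7)*(g(8/7, -3) - 5) = (-4 + 9*7)*((1/5)*(-3) - 5) = (-4 + 63)*(-3/5 - 5) = 59*(-28/5) = -1652/5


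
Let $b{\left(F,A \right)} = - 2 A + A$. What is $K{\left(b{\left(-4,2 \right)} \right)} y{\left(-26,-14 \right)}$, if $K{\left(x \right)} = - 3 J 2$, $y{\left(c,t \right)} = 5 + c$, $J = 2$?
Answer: $252$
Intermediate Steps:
$b{\left(F,A \right)} = - A$
$K{\left(x \right)} = -12$ ($K{\left(x \right)} = \left(-3\right) 2 \cdot 2 = \left(-6\right) 2 = -12$)
$K{\left(b{\left(-4,2 \right)} \right)} y{\left(-26,-14 \right)} = - 12 \left(5 - 26\right) = \left(-12\right) \left(-21\right) = 252$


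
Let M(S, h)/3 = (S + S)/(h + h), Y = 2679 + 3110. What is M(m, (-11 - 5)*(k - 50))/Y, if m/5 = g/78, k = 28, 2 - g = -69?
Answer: 355/52980928 ≈ 6.7005e-6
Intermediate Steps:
g = 71 (g = 2 - 1*(-69) = 2 + 69 = 71)
Y = 5789
m = 355/78 (m = 5*(71/78) = 355/78 ≈ 4.5513)
M(S, h) = 3*S/h (M(S, h) = 3*((S + S)/(h + h)) = 3*((2*S)/((2*h))) = 3*((2*S)*(1/(2*h))) = 3*(S/h) = 3*S/h)
M(m, (-11 - 5)*(k - 50))/Y = (3*(355/78)/((-11 - 5)*(28 - 50)))/5789 = (3*(355/78)/(-16*(-22)))*(1/5789) = (3*(355/78)/352)*(1/5789) = (3*(355/78)*(1/352))*(1/5789) = (355/9152)*(1/5789) = 355/52980928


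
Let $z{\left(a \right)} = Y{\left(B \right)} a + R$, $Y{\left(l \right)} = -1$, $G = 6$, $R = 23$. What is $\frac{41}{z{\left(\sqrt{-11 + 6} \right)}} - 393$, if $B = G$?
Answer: $- \frac{208919}{534} + \frac{41 i \sqrt{5}}{534} \approx -391.23 + 0.17168 i$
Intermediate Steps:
$B = 6$
$z{\left(a \right)} = 23 - a$ ($z{\left(a \right)} = - a + 23 = 23 - a$)
$\frac{41}{z{\left(\sqrt{-11 + 6} \right)}} - 393 = \frac{41}{23 - \sqrt{-11 + 6}} - 393 = \frac{41}{23 - \sqrt{-5}} - 393 = \frac{41}{23 - i \sqrt{5}} - 393 = -393 + \frac{41}{23 - i \sqrt{5}}$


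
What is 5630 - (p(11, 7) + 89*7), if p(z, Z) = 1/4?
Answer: 20027/4 ≈ 5006.8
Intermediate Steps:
p(z, Z) = ¼
5630 - (p(11, 7) + 89*7) = 5630 - (¼ + 89*7) = 5630 - (¼ + 623) = 5630 - 1*2493/4 = 5630 - 2493/4 = 20027/4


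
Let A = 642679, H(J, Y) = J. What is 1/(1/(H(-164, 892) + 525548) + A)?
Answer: 525384/337653263737 ≈ 1.5560e-6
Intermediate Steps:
1/(1/(H(-164, 892) + 525548) + A) = 1/(1/(-164 + 525548) + 642679) = 1/(1/525384 + 642679) = 1/(337653263737/525384) = 525384/337653263737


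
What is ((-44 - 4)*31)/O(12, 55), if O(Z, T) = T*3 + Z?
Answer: -496/59 ≈ -8.4068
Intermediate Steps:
O(Z, T) = Z + 3*T (O(Z, T) = 3*T + Z = Z + 3*T)
((-44 - 4)*31)/O(12, 55) = ((-44 - 4)*31)/(12 + 3*55) = (-48*31)/(12 + 165) = -1488/177 = -1488*1/177 = -496/59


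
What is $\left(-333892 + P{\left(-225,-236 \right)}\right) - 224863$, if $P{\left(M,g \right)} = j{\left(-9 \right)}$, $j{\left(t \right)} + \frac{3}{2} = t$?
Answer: $- \frac{1117531}{2} \approx -5.5877 \cdot 10^{5}$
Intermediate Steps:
$j{\left(t \right)} = - \frac{3}{2} + t$
$P{\left(M,g \right)} = - \frac{21}{2}$ ($P{\left(M,g \right)} = - \frac{3}{2} - 9 = - \frac{21}{2}$)
$\left(-333892 + P{\left(-225,-236 \right)}\right) - 224863 = \left(-333892 - \frac{21}{2}\right) - 224863 = - \frac{667805}{2} - 224863 = - \frac{1117531}{2}$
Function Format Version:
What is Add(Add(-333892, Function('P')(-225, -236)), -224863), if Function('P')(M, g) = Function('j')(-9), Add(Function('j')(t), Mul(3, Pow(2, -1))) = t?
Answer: Rational(-1117531, 2) ≈ -5.5877e+5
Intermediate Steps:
Function('j')(t) = Add(Rational(-3, 2), t)
Function('P')(M, g) = Rational(-21, 2) (Function('P')(M, g) = Add(Rational(-3, 2), -9) = Rational(-21, 2))
Add(Add(-333892, Function('P')(-225, -236)), -224863) = Add(Add(-333892, Rational(-21, 2)), -224863) = Add(Rational(-667805, 2), -224863) = Rational(-1117531, 2)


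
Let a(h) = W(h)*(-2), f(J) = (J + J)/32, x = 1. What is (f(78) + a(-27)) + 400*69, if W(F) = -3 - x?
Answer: 220903/8 ≈ 27613.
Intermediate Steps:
W(F) = -4 (W(F) = -3 - 1*1 = -3 - 1 = -4)
f(J) = J/16 (f(J) = (2*J)*(1/32) = J/16)
a(h) = 8 (a(h) = -4*(-2) = 8)
(f(78) + a(-27)) + 400*69 = ((1/16)*78 + 8) + 400*69 = (39/8 + 8) + 27600 = 103/8 + 27600 = 220903/8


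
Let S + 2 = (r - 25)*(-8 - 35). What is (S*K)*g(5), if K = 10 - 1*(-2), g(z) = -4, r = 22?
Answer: -6096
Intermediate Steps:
K = 12 (K = 10 + 2 = 12)
S = 127 (S = -2 + (22 - 25)*(-8 - 35) = -2 - 3*(-43) = -2 + 129 = 127)
(S*K)*g(5) = (127*12)*(-4) = 1524*(-4) = -6096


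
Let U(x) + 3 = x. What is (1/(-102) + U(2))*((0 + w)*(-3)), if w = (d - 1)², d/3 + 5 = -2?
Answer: 24926/17 ≈ 1466.2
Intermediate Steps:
d = -21 (d = -15 + 3*(-2) = -15 - 6 = -21)
w = 484 (w = (-21 - 1)² = (-22)² = 484)
U(x) = -3 + x
(1/(-102) + U(2))*((0 + w)*(-3)) = (1/(-102) + (-3 + 2))*((0 + 484)*(-3)) = (-1/102 - 1)*(484*(-3)) = -103/102*(-1452) = 24926/17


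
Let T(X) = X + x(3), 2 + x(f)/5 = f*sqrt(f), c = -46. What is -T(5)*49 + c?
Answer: 199 - 735*sqrt(3) ≈ -1074.1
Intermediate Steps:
x(f) = -10 + 5*f**(3/2) (x(f) = -10 + 5*(f*sqrt(f)) = -10 + 5*f**(3/2))
T(X) = -10 + X + 15*sqrt(3) (T(X) = X + (-10 + 5*3**(3/2)) = X + (-10 + 5*(3*sqrt(3))) = X + (-10 + 15*sqrt(3)) = -10 + X + 15*sqrt(3))
-T(5)*49 + c = -(-10 + 5 + 15*sqrt(3))*49 - 46 = -(-5 + 15*sqrt(3))*49 - 46 = (5 - 15*sqrt(3))*49 - 46 = (245 - 735*sqrt(3)) - 46 = 199 - 735*sqrt(3)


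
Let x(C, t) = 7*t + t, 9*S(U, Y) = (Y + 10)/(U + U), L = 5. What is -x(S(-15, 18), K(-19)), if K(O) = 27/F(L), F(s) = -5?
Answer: 216/5 ≈ 43.200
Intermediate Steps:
S(U, Y) = (10 + Y)/(18*U) (S(U, Y) = ((Y + 10)/(U + U))/9 = ((10 + Y)/((2*U)))/9 = ((10 + Y)*(1/(2*U)))/9 = ((10 + Y)/(2*U))/9 = (10 + Y)/(18*U))
K(O) = -27/5 (K(O) = 27/(-5) = 27*(-1/5) = -27/5)
x(C, t) = 8*t
-x(S(-15, 18), K(-19)) = -8*(-27)/5 = -1*(-216/5) = 216/5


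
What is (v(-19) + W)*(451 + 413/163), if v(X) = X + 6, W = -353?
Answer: -27056916/163 ≈ -1.6599e+5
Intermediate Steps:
v(X) = 6 + X
(v(-19) + W)*(451 + 413/163) = ((6 - 19) - 353)*(451 + 413/163) = (-13 - 353)*(451 + 413*(1/163)) = -366*(451 + 413/163) = -366*73926/163 = -27056916/163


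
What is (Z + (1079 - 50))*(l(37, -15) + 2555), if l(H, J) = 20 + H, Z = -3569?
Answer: -6634480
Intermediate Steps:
(Z + (1079 - 50))*(l(37, -15) + 2555) = (-3569 + (1079 - 50))*((20 + 37) + 2555) = (-3569 + 1029)*(57 + 2555) = -2540*2612 = -6634480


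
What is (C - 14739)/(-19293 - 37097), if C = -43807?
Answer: 29273/28195 ≈ 1.0382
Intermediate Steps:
(C - 14739)/(-19293 - 37097) = (-43807 - 14739)/(-19293 - 37097) = -58546/(-56390) = -58546*(-1/56390) = 29273/28195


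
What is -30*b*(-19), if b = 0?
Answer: 0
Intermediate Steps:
-30*b*(-19) = -0*(-19) = -30*0*(-19) = 0*(-19) = 0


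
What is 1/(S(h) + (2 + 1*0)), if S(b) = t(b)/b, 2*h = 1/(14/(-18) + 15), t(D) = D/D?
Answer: 9/274 ≈ 0.032847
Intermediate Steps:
t(D) = 1
h = 9/256 (h = 1/(2*(14/(-18) + 15)) = 1/(2*(14*(-1/18) + 15)) = 1/(2*(-7/9 + 15)) = 1/(2*(128/9)) = (½)*(9/128) = 9/256 ≈ 0.035156)
S(b) = 1/b
1/(S(h) + (2 + 1*0)) = 1/(1/(9/256) + (2 + 1*0)) = 1/(256/9 + (2 + 0)) = 1/(256/9 + 2) = 1/(274/9) = 9/274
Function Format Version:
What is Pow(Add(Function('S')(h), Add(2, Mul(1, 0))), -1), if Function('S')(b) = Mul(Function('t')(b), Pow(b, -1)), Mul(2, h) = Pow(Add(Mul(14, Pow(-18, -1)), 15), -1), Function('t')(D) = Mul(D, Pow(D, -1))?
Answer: Rational(9, 274) ≈ 0.032847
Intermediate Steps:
Function('t')(D) = 1
h = Rational(9, 256) (h = Mul(Rational(1, 2), Pow(Add(Mul(14, Pow(-18, -1)), 15), -1)) = Mul(Rational(1, 2), Pow(Add(Mul(14, Rational(-1, 18)), 15), -1)) = Mul(Rational(1, 2), Pow(Add(Rational(-7, 9), 15), -1)) = Mul(Rational(1, 2), Pow(Rational(128, 9), -1)) = Mul(Rational(1, 2), Rational(9, 128)) = Rational(9, 256) ≈ 0.035156)
Function('S')(b) = Pow(b, -1) (Function('S')(b) = Mul(1, Pow(b, -1)) = Pow(b, -1))
Pow(Add(Function('S')(h), Add(2, Mul(1, 0))), -1) = Pow(Add(Pow(Rational(9, 256), -1), Add(2, Mul(1, 0))), -1) = Pow(Add(Rational(256, 9), Add(2, 0)), -1) = Pow(Add(Rational(256, 9), 2), -1) = Pow(Rational(274, 9), -1) = Rational(9, 274)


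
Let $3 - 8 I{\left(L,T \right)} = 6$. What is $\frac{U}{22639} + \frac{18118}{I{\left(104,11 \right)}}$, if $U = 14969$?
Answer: $- \frac{3281342309}{67917} \approx -48314.0$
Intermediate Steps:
$I{\left(L,T \right)} = - \frac{3}{8}$ ($I{\left(L,T \right)} = \frac{3}{8} - \frac{3}{4} = - \frac{3}{8}$)
$\frac{U}{22639} + \frac{18118}{I{\left(104,11 \right)}} = \frac{14969}{22639} + \frac{18118}{- \frac{3}{8}} = 14969 \cdot \frac{1}{22639} + 18118 \left(- \frac{8}{3}\right) = \frac{14969}{22639} - \frac{144944}{3} = - \frac{3281342309}{67917}$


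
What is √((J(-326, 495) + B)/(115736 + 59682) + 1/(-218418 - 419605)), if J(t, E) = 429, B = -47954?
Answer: I*√3393684483707280128702/111920718614 ≈ 0.52051*I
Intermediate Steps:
√((J(-326, 495) + B)/(115736 + 59682) + 1/(-218418 - 419605)) = √((429 - 47954)/(115736 + 59682) + 1/(-218418 - 419605)) = √(-47525/175418 + 1/(-638023)) = √(-47525*1/175418 - 1/638023) = √(-47525/175418 - 1/638023) = √(-30322218493/111920718614) = I*√3393684483707280128702/111920718614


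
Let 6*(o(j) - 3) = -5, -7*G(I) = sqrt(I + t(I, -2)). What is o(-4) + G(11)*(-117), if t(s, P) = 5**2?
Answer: 4303/42 ≈ 102.45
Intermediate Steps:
t(s, P) = 25
G(I) = -sqrt(25 + I)/7 (G(I) = -sqrt(I + 25)/7 = -sqrt(25 + I)/7)
o(j) = 13/6 (o(j) = 3 + (1/6)*(-5) = 3 - 5/6 = 13/6)
o(-4) + G(11)*(-117) = 13/6 - sqrt(25 + 11)/7*(-117) = 13/6 - sqrt(36)/7*(-117) = 13/6 - 1/7*6*(-117) = 13/6 - 6/7*(-117) = 13/6 + 702/7 = 4303/42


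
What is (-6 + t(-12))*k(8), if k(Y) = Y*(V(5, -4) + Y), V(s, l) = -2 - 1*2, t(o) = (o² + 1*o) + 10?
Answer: 4352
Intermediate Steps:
t(o) = 10 + o + o² (t(o) = (o² + o) + 10 = (o + o²) + 10 = 10 + o + o²)
V(s, l) = -4 (V(s, l) = -2 - 2 = -4)
k(Y) = Y*(-4 + Y)
(-6 + t(-12))*k(8) = (-6 + (10 - 12 + (-12)²))*(8*(-4 + 8)) = (-6 + (10 - 12 + 144))*(8*4) = (-6 + 142)*32 = 136*32 = 4352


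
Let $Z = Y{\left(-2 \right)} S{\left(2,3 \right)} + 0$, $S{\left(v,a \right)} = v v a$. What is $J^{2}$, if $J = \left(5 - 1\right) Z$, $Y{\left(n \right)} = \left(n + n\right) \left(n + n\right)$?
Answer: $589824$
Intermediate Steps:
$Y{\left(n \right)} = 4 n^{2}$ ($Y{\left(n \right)} = 2 n 2 n = 4 n^{2}$)
$S{\left(v,a \right)} = a v^{2}$ ($S{\left(v,a \right)} = v^{2} a = a v^{2}$)
$Z = 192$ ($Z = 4 \left(-2\right)^{2} \cdot 3 \cdot 2^{2} + 0 = 4 \cdot 4 \cdot 3 \cdot 4 + 0 = 16 \cdot 12 + 0 = 192 + 0 = 192$)
$J = 768$ ($J = \left(5 - 1\right) 192 = 4 \cdot 192 = 768$)
$J^{2} = 768^{2} = 589824$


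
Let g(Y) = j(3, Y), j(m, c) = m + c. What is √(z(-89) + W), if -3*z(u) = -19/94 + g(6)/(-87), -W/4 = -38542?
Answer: √10310713935186/8178 ≈ 392.64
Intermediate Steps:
j(m, c) = c + m
g(Y) = 3 + Y (g(Y) = Y + 3 = 3 + Y)
W = 154168 (W = -4*(-38542) = 154168)
z(u) = 833/8178 (z(u) = -(-19/94 + (3 + 6)/(-87))/3 = -(-19*1/94 + 9*(-1/87))/3 = -(-19/94 - 3/29)/3 = -⅓*(-833/2726) = 833/8178)
√(z(-89) + W) = √(833/8178 + 154168) = √(1260786737/8178) = √10310713935186/8178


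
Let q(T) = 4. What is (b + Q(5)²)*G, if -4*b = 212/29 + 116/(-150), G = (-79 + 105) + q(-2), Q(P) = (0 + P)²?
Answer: 2711641/145 ≈ 18701.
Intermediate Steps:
Q(P) = P²
G = 30 (G = (-79 + 105) + 4 = 26 + 4 = 30)
b = -7109/4350 (b = -(212/29 + 116/(-150))/4 = -(212*(1/29) + 116*(-1/150))/4 = -(212/29 - 58/75)/4 = -¼*14218/2175 = -7109/4350 ≈ -1.6343)
(b + Q(5)²)*G = (-7109/4350 + (5²)²)*30 = (-7109/4350 + 25²)*30 = (-7109/4350 + 625)*30 = (2711641/4350)*30 = 2711641/145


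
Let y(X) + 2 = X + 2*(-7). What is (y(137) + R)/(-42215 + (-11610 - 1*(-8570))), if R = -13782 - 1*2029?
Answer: 1046/3017 ≈ 0.34670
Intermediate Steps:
R = -15811 (R = -13782 - 2029 = -15811)
y(X) = -16 + X (y(X) = -2 + (X + 2*(-7)) = -2 + (X - 14) = -2 + (-14 + X) = -16 + X)
(y(137) + R)/(-42215 + (-11610 - 1*(-8570))) = ((-16 + 137) - 15811)/(-42215 + (-11610 - 1*(-8570))) = (121 - 15811)/(-42215 + (-11610 + 8570)) = -15690/(-42215 - 3040) = -15690/(-45255) = -15690*(-1/45255) = 1046/3017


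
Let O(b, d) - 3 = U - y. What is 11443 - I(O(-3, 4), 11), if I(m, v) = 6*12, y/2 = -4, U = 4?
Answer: 11371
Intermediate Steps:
y = -8 (y = 2*(-4) = -8)
O(b, d) = 15 (O(b, d) = 3 + (4 - 1*(-8)) = 3 + (4 + 8) = 3 + 12 = 15)
I(m, v) = 72
11443 - I(O(-3, 4), 11) = 11443 - 1*72 = 11443 - 72 = 11371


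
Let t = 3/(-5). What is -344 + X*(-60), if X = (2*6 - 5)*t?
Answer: -92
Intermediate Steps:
t = -⅗ (t = 3*(-⅕) = -⅗ ≈ -0.60000)
X = -21/5 (X = (2*6 - 5)*(-⅗) = (12 - 5)*(-⅗) = 7*(-⅗) = -21/5 ≈ -4.2000)
-344 + X*(-60) = -344 - 21/5*(-60) = -344 + 252 = -92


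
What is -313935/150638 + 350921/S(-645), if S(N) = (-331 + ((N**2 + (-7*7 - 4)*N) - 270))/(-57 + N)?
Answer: -37250298395211/67728200542 ≈ -550.00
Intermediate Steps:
S(N) = (-601 + N**2 - 53*N)/(-57 + N) (S(N) = (-331 + ((N**2 + (-49 - 4)*N) - 270))/(-57 + N) = (-331 + ((N**2 - 53*N) - 270))/(-57 + N) = (-331 + (-270 + N**2 - 53*N))/(-57 + N) = (-601 + N**2 - 53*N)/(-57 + N))
-313935/150638 + 350921/S(-645) = -313935/150638 + 350921/(((-601 + (-645)**2 - 53*(-645))/(-57 - 645))) = -313935*1/150638 + 350921/(((-601 + 416025 + 34185)/(-702))) = -313935/150638 + 350921/((-1/702*449609)) = -313935/150638 + 350921/(-449609/702) = -313935/150638 + 350921*(-702/449609) = -313935/150638 - 246346542/449609 = -37250298395211/67728200542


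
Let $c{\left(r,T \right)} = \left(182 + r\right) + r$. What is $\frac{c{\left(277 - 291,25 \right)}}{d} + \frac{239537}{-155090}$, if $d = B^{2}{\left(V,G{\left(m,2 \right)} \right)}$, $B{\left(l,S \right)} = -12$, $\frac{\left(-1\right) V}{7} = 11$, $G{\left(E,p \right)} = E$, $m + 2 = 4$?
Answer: $- \frac{2652367}{5583240} \approx -0.47506$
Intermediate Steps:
$m = 2$ ($m = -2 + 4 = 2$)
$V = -77$ ($V = \left(-7\right) 11 = -77$)
$c{\left(r,T \right)} = 182 + 2 r$
$d = 144$ ($d = \left(-12\right)^{2} = 144$)
$\frac{c{\left(277 - 291,25 \right)}}{d} + \frac{239537}{-155090} = \frac{182 + 2 \left(277 - 291\right)}{144} + \frac{239537}{-155090} = \left(182 + 2 \left(-14\right)\right) \frac{1}{144} + 239537 \left(- \frac{1}{155090}\right) = \left(182 - 28\right) \frac{1}{144} - \frac{239537}{155090} = 154 \cdot \frac{1}{144} - \frac{239537}{155090} = \frac{77}{72} - \frac{239537}{155090} = - \frac{2652367}{5583240}$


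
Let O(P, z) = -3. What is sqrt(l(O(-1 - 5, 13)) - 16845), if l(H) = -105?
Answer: 5*I*sqrt(678) ≈ 130.19*I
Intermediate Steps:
sqrt(l(O(-1 - 5, 13)) - 16845) = sqrt(-105 - 16845) = sqrt(-16950) = 5*I*sqrt(678)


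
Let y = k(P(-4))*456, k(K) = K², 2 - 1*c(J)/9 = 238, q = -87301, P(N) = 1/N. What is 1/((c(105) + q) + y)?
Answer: -2/178793 ≈ -1.1186e-5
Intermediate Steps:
c(J) = -2124 (c(J) = 18 - 9*238 = 18 - 2142 = -2124)
y = 57/2 (y = (1/(-4))²*456 = (-¼)²*456 = (1/16)*456 = 57/2 ≈ 28.500)
1/((c(105) + q) + y) = 1/((-2124 - 87301) + 57/2) = 1/(-89425 + 57/2) = 1/(-178793/2) = -2/178793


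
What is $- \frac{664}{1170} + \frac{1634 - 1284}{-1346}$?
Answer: $- \frac{325811}{393705} \approx -0.82755$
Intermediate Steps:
$- \frac{664}{1170} + \frac{1634 - 1284}{-1346} = \left(-664\right) \frac{1}{1170} + \left(1634 - 1284\right) \left(- \frac{1}{1346}\right) = - \frac{332}{585} + 350 \left(- \frac{1}{1346}\right) = - \frac{332}{585} - \frac{175}{673} = - \frac{325811}{393705}$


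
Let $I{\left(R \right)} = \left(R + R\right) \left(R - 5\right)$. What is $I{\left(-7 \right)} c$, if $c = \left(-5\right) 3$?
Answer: $-2520$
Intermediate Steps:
$I{\left(R \right)} = 2 R \left(-5 + R\right)$
$c = -15$
$I{\left(-7 \right)} c = 2 \left(-7\right) \left(-5 - 7\right) \left(-15\right) = 2 \left(-7\right) \left(-12\right) \left(-15\right) = 168 \left(-15\right) = -2520$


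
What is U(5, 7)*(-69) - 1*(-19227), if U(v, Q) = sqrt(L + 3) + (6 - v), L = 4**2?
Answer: 19158 - 69*sqrt(19) ≈ 18857.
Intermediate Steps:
L = 16
U(v, Q) = 6 + sqrt(19) - v (U(v, Q) = sqrt(16 + 3) + (6 - v) = sqrt(19) + (6 - v) = 6 + sqrt(19) - v)
U(5, 7)*(-69) - 1*(-19227) = (6 + sqrt(19) - 1*5)*(-69) - 1*(-19227) = (6 + sqrt(19) - 5)*(-69) + 19227 = (1 + sqrt(19))*(-69) + 19227 = (-69 - 69*sqrt(19)) + 19227 = 19158 - 69*sqrt(19)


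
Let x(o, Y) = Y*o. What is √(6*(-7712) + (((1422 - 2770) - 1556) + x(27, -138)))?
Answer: 3*I*√5878 ≈ 230.0*I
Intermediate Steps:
√(6*(-7712) + (((1422 - 2770) - 1556) + x(27, -138))) = √(6*(-7712) + (((1422 - 2770) - 1556) - 138*27)) = √(-46272 + ((-1348 - 1556) - 3726)) = √(-46272 + (-2904 - 3726)) = √(-46272 - 6630) = √(-52902) = 3*I*√5878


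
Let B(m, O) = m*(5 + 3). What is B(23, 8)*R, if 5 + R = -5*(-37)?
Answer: 33120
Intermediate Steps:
B(m, O) = 8*m (B(m, O) = m*8 = 8*m)
R = 180 (R = -5 - 5*(-37) = -5 + 185 = 180)
B(23, 8)*R = (8*23)*180 = 184*180 = 33120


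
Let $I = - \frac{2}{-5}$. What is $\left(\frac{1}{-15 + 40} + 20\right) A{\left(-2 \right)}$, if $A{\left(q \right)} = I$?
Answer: $\frac{1002}{125} \approx 8.016$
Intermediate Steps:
$I = \frac{2}{5}$ ($I = \left(-2\right) \left(- \frac{1}{5}\right) = \frac{2}{5} \approx 0.4$)
$A{\left(q \right)} = \frac{2}{5}$
$\left(\frac{1}{-15 + 40} + 20\right) A{\left(-2 \right)} = \left(\frac{1}{-15 + 40} + 20\right) \frac{2}{5} = \left(\frac{1}{25} + 20\right) \frac{2}{5} = \frac{501}{25} \cdot \frac{2}{5} = \frac{1002}{125}$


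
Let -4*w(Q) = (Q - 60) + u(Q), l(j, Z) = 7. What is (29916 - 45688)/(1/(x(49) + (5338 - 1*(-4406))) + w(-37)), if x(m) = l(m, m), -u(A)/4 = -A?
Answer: -615171088/2388999 ≈ -257.50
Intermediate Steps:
u(A) = 4*A (u(A) = -(-4)*A = 4*A)
x(m) = 7
w(Q) = 15 - 5*Q/4 (w(Q) = -((Q - 60) + 4*Q)/4 = -((-60 + Q) + 4*Q)/4 = -(-60 + 5*Q)/4 = 15 - 5*Q/4)
(29916 - 45688)/(1/(x(49) + (5338 - 1*(-4406))) + w(-37)) = (29916 - 45688)/(1/(7 + (5338 - 1*(-4406))) + (15 - 5/4*(-37))) = -15772/(1/(7 + (5338 + 4406)) + (15 + 185/4)) = -15772/(1/(7 + 9744) + 245/4) = -15772/(1/9751 + 245/4) = -15772/2388999/39004 = -15772*39004/2388999 = -615171088/2388999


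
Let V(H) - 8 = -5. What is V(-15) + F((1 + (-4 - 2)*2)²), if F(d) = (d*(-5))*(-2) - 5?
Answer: 1208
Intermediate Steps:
V(H) = 3 (V(H) = 8 - 5 = 3)
F(d) = -5 + 10*d (F(d) = -5*d*(-2) - 5 = 10*d - 5 = -5 + 10*d)
V(-15) + F((1 + (-4 - 2)*2)²) = 3 + (-5 + 10*(1 + (-4 - 2)*2)²) = 3 + (-5 + 10*(1 - 6*2)²) = 3 + (-5 + 10*(1 - 12)²) = 3 + (-5 + 10*(-11)²) = 3 + (-5 + 10*121) = 3 + (-5 + 1210) = 3 + 1205 = 1208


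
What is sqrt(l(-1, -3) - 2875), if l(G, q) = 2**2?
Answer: 3*I*sqrt(319) ≈ 53.582*I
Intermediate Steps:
l(G, q) = 4
sqrt(l(-1, -3) - 2875) = sqrt(4 - 2875) = sqrt(-2871) = 3*I*sqrt(319)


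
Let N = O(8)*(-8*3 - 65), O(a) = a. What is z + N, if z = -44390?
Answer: -45102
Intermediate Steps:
N = -712 (N = 8*(-8*3 - 65) = 8*(-24 - 65) = 8*(-89) = -712)
z + N = -44390 - 712 = -45102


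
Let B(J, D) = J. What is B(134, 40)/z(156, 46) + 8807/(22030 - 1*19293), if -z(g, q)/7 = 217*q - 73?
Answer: 87216169/27120933 ≈ 3.2158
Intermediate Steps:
z(g, q) = 511 - 1519*q (z(g, q) = -7*(217*q - 73) = -7*(-73 + 217*q) = 511 - 1519*q)
B(134, 40)/z(156, 46) + 8807/(22030 - 1*19293) = 134/(511 - 1519*46) + 8807/(22030 - 1*19293) = 134/(511 - 69874) + 8807/(22030 - 19293) = 134/(-69363) + 8807/2737 = 134*(-1/69363) + 8807*(1/2737) = -134/69363 + 8807/2737 = 87216169/27120933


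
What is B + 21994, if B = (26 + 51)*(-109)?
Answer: 13601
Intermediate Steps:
B = -8393 (B = 77*(-109) = -8393)
B + 21994 = -8393 + 21994 = 13601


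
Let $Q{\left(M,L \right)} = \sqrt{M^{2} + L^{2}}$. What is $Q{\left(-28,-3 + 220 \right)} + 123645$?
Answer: $123645 + 7 \sqrt{977} \approx 1.2386 \cdot 10^{5}$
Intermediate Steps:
$Q{\left(M,L \right)} = \sqrt{L^{2} + M^{2}}$
$Q{\left(-28,-3 + 220 \right)} + 123645 = \sqrt{\left(-3 + 220\right)^{2} + \left(-28\right)^{2}} + 123645 = \sqrt{217^{2} + 784} + 123645 = \sqrt{47089 + 784} + 123645 = \sqrt{47873} + 123645 = 7 \sqrt{977} + 123645 = 123645 + 7 \sqrt{977}$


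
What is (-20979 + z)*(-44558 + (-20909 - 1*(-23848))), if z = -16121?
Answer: 1544064900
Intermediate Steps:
(-20979 + z)*(-44558 + (-20909 - 1*(-23848))) = (-20979 - 16121)*(-44558 + (-20909 - 1*(-23848))) = -37100*(-44558 + (-20909 + 23848)) = -37100*(-44558 + 2939) = -37100*(-41619) = 1544064900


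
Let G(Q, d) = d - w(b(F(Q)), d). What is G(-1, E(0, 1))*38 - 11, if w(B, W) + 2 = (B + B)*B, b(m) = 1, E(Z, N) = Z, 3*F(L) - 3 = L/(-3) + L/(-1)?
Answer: -11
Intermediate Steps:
F(L) = 1 - 4*L/9 (F(L) = 1 + (L/(-3) + L/(-1))/3 = 1 + (L*(-⅓) + L*(-1))/3 = 1 + (-L/3 - L)/3 = 1 + (-4*L/3)/3 = 1 - 4*L/9)
w(B, W) = -2 + 2*B² (w(B, W) = -2 + (B + B)*B = -2 + (2*B)*B = -2 + 2*B²)
G(Q, d) = d (G(Q, d) = d - (-2 + 2*1²) = d - (-2 + 2*1) = d - (-2 + 2) = d - 1*0 = d + 0 = d)
G(-1, E(0, 1))*38 - 11 = 0*38 - 11 = 0 - 11 = -11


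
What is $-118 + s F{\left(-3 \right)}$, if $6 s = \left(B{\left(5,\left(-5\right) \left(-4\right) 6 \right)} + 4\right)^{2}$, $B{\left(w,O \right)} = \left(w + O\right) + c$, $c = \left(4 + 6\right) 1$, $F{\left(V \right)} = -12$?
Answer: $-38760$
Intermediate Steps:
$c = 10$ ($c = 10 \cdot 1 = 10$)
$B{\left(w,O \right)} = 10 + O + w$ ($B{\left(w,O \right)} = \left(w + O\right) + 10 = \left(O + w\right) + 10 = 10 + O + w$)
$s = \frac{19321}{6}$ ($s = \frac{\left(\left(10 + \left(-5\right) \left(-4\right) 6 + 5\right) + 4\right)^{2}}{6} = \frac{\left(\left(10 + 20 \cdot 6 + 5\right) + 4\right)^{2}}{6} = \frac{\left(\left(10 + 120 + 5\right) + 4\right)^{2}}{6} = \frac{\left(135 + 4\right)^{2}}{6} = \frac{139^{2}}{6} = \frac{1}{6} \cdot 19321 = \frac{19321}{6} \approx 3220.2$)
$-118 + s F{\left(-3 \right)} = -118 + \frac{19321}{6} \left(-12\right) = -118 - 38642 = -38760$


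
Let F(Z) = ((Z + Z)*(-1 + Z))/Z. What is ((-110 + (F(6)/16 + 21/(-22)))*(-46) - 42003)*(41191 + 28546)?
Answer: -113310421025/44 ≈ -2.5752e+9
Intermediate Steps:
F(Z) = -2 + 2*Z (F(Z) = ((2*Z)*(-1 + Z))/Z = (2*Z*(-1 + Z))/Z = -2 + 2*Z)
((-110 + (F(6)/16 + 21/(-22)))*(-46) - 42003)*(41191 + 28546) = ((-110 + ((-2 + 2*6)/16 + 21/(-22)))*(-46) - 42003)*(41191 + 28546) = ((-110 + ((-2 + 12)*(1/16) + 21*(-1/22)))*(-46) - 42003)*69737 = ((-110 + (10*(1/16) - 21/22))*(-46) - 42003)*69737 = ((-110 + (5/8 - 21/22))*(-46) - 42003)*69737 = ((-110 - 29/88)*(-46) - 42003)*69737 = (-9709/88*(-46) - 42003)*69737 = (223307/44 - 42003)*69737 = -1624825/44*69737 = -113310421025/44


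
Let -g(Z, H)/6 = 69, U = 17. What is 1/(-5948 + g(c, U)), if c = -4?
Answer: -1/6362 ≈ -0.00015718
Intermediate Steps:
g(Z, H) = -414 (g(Z, H) = -6*69 = -414)
1/(-5948 + g(c, U)) = 1/(-5948 - 414) = 1/(-6362) = -1/6362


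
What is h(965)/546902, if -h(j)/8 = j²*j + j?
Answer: -3594532360/273451 ≈ -13145.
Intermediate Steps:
h(j) = -8*j - 8*j³ (h(j) = -8*(j²*j + j) = -8*(j³ + j) = -8*(j + j³) = -8*j - 8*j³)
h(965)/546902 = -8*965*(1 + 965²)/546902 = -8*965*(1 + 931225)*(1/546902) = -8*965*931226*(1/546902) = -7189064720*1/546902 = -3594532360/273451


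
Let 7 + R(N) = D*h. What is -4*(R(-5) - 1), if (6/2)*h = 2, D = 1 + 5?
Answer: 16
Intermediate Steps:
D = 6
h = 2/3 (h = (1/3)*2 = 2/3 ≈ 0.66667)
R(N) = -3 (R(N) = -7 + 6*(2/3) = -7 + 4 = -3)
-4*(R(-5) - 1) = -4*(-3 - 1) = -4*(-4) = 16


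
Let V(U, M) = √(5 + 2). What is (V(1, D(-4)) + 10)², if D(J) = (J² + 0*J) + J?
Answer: (10 + √7)² ≈ 159.92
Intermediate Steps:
D(J) = J + J² (D(J) = (J² + 0) + J = J² + J = J + J²)
V(U, M) = √7
(V(1, D(-4)) + 10)² = (√7 + 10)² = (10 + √7)²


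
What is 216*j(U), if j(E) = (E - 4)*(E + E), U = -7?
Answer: 33264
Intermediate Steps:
j(E) = 2*E*(-4 + E) (j(E) = (-4 + E)*(2*E) = 2*E*(-4 + E))
216*j(U) = 216*(2*(-7)*(-4 - 7)) = 216*(2*(-7)*(-11)) = 216*154 = 33264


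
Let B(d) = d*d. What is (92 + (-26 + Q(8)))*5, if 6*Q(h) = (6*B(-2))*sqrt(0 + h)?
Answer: 330 + 40*sqrt(2) ≈ 386.57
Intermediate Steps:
B(d) = d**2
Q(h) = 4*sqrt(h) (Q(h) = ((6*(-2)**2)*sqrt(0 + h))/6 = ((6*4)*sqrt(h))/6 = (24*sqrt(h))/6 = 4*sqrt(h))
(92 + (-26 + Q(8)))*5 = (92 + (-26 + 4*sqrt(8)))*5 = (92 + (-26 + 4*(2*sqrt(2))))*5 = (92 + (-26 + 8*sqrt(2)))*5 = (66 + 8*sqrt(2))*5 = 330 + 40*sqrt(2)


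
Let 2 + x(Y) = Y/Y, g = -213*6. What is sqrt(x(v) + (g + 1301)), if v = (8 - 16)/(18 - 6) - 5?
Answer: sqrt(22) ≈ 4.6904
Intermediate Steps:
v = -17/3 (v = -8/12 - 5 = -8*1/12 - 5 = -2/3 - 5 = -17/3 ≈ -5.6667)
g = -1278
x(Y) = -1 (x(Y) = -2 + Y/Y = -2 + 1 = -1)
sqrt(x(v) + (g + 1301)) = sqrt(-1 + (-1278 + 1301)) = sqrt(-1 + 23) = sqrt(22)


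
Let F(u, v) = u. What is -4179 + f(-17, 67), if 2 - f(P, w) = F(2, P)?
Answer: -4179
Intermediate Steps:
f(P, w) = 0 (f(P, w) = 2 - 1*2 = 2 - 2 = 0)
-4179 + f(-17, 67) = -4179 + 0 = -4179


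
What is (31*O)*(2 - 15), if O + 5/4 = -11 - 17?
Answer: 47151/4 ≈ 11788.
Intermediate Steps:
O = -117/4 (O = -5/4 + (-11 - 17) = -5/4 - 28 = -117/4 ≈ -29.250)
(31*O)*(2 - 15) = (31*(-117/4))*(2 - 15) = -3627/4*(-13) = 47151/4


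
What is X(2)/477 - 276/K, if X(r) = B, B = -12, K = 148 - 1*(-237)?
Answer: -45424/61215 ≈ -0.74204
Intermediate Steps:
K = 385 (K = 148 + 237 = 385)
X(r) = -12
X(2)/477 - 276/K = -12/477 - 276/385 = -12*1/477 - 276*1/385 = -4/159 - 276/385 = -45424/61215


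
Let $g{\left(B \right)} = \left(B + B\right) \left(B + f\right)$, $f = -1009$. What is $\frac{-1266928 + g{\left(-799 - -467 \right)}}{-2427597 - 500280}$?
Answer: $\frac{376504}{2927877} \approx 0.12859$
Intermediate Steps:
$g{\left(B \right)} = 2 B \left(-1009 + B\right)$ ($g{\left(B \right)} = \left(B + B\right) \left(B - 1009\right) = 2 B \left(-1009 + B\right)$)
$\frac{-1266928 + g{\left(-799 - -467 \right)}}{-2427597 - 500280} = \frac{-1266928 + 2 \left(-799 - -467\right) \left(-1009 - 332\right)}{-2427597 - 500280} = \frac{-1266928 + 2 \left(-799 + 467\right) \left(-1009 + \left(-799 + 467\right)\right)}{-2927877} = \left(-1266928 + 2 \left(-332\right) \left(-1009 - 332\right)\right) \left(- \frac{1}{2927877}\right) = \left(-1266928 + 2 \left(-332\right) \left(-1341\right)\right) \left(- \frac{1}{2927877}\right) = \left(-1266928 + 890424\right) \left(- \frac{1}{2927877}\right) = \left(-376504\right) \left(- \frac{1}{2927877}\right) = \frac{376504}{2927877}$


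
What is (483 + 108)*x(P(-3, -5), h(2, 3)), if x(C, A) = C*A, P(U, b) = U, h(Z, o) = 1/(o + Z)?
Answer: -1773/5 ≈ -354.60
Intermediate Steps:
h(Z, o) = 1/(Z + o)
x(C, A) = A*C
(483 + 108)*x(P(-3, -5), h(2, 3)) = (483 + 108)*(-3/(2 + 3)) = 591*(-3/5) = -1773/5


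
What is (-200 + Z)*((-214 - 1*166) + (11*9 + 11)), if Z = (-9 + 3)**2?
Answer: 44280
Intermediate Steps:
Z = 36 (Z = (-6)**2 = 36)
(-200 + Z)*((-214 - 1*166) + (11*9 + 11)) = (-200 + 36)*((-214 - 1*166) + (11*9 + 11)) = -164*((-214 - 166) + (99 + 11)) = -164*(-380 + 110) = -164*(-270) = 44280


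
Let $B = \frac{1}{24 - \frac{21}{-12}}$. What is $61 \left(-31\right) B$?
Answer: $- \frac{7564}{103} \approx -73.437$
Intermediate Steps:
$B = \frac{4}{103}$ ($B = \frac{1}{24 - - \frac{7}{4}} = \frac{1}{24 + \frac{7}{4}} = \frac{1}{\frac{103}{4}} = \frac{4}{103} \approx 0.038835$)
$61 \left(-31\right) B = 61 \left(-31\right) \frac{4}{103} = \left(-1891\right) \frac{4}{103} = - \frac{7564}{103}$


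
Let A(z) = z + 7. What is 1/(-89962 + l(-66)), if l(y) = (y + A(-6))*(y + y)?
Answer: -1/81382 ≈ -1.2288e-5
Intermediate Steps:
A(z) = 7 + z
l(y) = 2*y*(1 + y) (l(y) = (y + (7 - 6))*(y + y) = (y + 1)*(2*y) = (1 + y)*(2*y) = 2*y*(1 + y))
1/(-89962 + l(-66)) = 1/(-89962 + 2*(-66)*(1 - 66)) = 1/(-89962 + 2*(-66)*(-65)) = 1/(-89962 + 8580) = 1/(-81382) = -1/81382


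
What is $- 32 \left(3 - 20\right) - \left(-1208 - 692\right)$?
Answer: $2444$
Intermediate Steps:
$- 32 \left(3 - 20\right) - \left(-1208 - 692\right) = \left(-32\right) \left(-17\right) - -1900 = 544 + 1900 = 2444$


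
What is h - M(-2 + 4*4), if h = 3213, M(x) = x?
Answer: 3199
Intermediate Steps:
h - M(-2 + 4*4) = 3213 - (-2 + 4*4) = 3213 - (-2 + 16) = 3213 - 1*14 = 3213 - 14 = 3199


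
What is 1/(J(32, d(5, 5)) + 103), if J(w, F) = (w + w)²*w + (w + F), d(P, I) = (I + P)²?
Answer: 1/131307 ≈ 7.6157e-6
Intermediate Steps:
J(w, F) = F + w + 4*w³ (J(w, F) = (2*w)²*w + (F + w) = (4*w²)*w + (F + w) = 4*w³ + (F + w) = F + w + 4*w³)
1/(J(32, d(5, 5)) + 103) = 1/(((5 + 5)² + 32 + 4*32³) + 103) = 1/((10² + 32 + 4*32768) + 103) = 1/((100 + 32 + 131072) + 103) = 1/(131204 + 103) = 1/131307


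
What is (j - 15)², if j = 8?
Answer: 49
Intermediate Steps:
(j - 15)² = (8 - 15)² = (-7)² = 49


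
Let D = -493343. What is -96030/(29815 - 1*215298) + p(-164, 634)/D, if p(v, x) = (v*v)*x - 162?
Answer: -3115462210376/91506739669 ≈ -34.046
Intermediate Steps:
p(v, x) = -162 + x*v² (p(v, x) = v²*x - 162 = x*v² - 162 = -162 + x*v²)
-96030/(29815 - 1*215298) + p(-164, 634)/D = -96030/(29815 - 1*215298) + (-162 + 634*(-164)²)/(-493343) = -96030/(29815 - 215298) + (-162 + 634*26896)*(-1/493343) = -96030/(-185483) + (-162 + 17052064)*(-1/493343) = -96030*(-1/185483) + 17051902*(-1/493343) = 96030/185483 - 17051902/493343 = -3115462210376/91506739669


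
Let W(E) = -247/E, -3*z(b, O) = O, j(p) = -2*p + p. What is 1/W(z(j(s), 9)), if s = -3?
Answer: 3/247 ≈ 0.012146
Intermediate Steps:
j(p) = -p
z(b, O) = -O/3
1/W(z(j(s), 9)) = 1/(-247/((-⅓*9))) = 1/(-247/(-3)) = 1/(-247*(-⅓)) = 1/(247/3) = 3/247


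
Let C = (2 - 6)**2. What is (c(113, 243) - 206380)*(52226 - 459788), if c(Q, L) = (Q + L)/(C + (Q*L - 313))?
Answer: 380777922268108/4527 ≈ 8.4113e+10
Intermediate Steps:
C = 16 (C = (-4)**2 = 16)
c(Q, L) = (L + Q)/(-297 + L*Q) (c(Q, L) = (Q + L)/(16 + (Q*L - 313)) = (L + Q)/(16 + (L*Q - 313)) = (L + Q)/(16 + (-313 + L*Q)) = (L + Q)/(-297 + L*Q))
(c(113, 243) - 206380)*(52226 - 459788) = ((243 + 113)/(-297 + 243*113) - 206380)*(52226 - 459788) = (356/(-297 + 27459) - 206380)*(-407562) = (356/27162 - 206380)*(-407562) = ((1/27162)*356 - 206380)*(-407562) = (178/13581 - 206380)*(-407562) = -2802846602/13581*(-407562) = 380777922268108/4527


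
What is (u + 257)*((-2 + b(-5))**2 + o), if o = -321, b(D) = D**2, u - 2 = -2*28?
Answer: 42224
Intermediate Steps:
u = -54 (u = 2 - 2*28 = 2 - 56 = -54)
(u + 257)*((-2 + b(-5))**2 + o) = (-54 + 257)*((-2 + (-5)**2)**2 - 321) = 203*((-2 + 25)**2 - 321) = 203*(23**2 - 321) = 203*(529 - 321) = 203*208 = 42224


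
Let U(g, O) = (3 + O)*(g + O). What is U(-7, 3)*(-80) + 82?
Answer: 2002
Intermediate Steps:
U(g, O) = (3 + O)*(O + g)
U(-7, 3)*(-80) + 82 = (3² + 3*3 + 3*(-7) + 3*(-7))*(-80) + 82 = (9 + 9 - 21 - 21)*(-80) + 82 = -24*(-80) + 82 = 1920 + 82 = 2002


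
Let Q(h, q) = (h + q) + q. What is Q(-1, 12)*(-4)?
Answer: -92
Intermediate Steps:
Q(h, q) = h + 2*q
Q(-1, 12)*(-4) = (-1 + 2*12)*(-4) = (-1 + 24)*(-4) = 23*(-4) = -92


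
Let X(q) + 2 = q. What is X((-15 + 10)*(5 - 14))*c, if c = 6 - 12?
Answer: -258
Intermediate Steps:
X(q) = -2 + q
c = -6
X((-15 + 10)*(5 - 14))*c = (-2 + (-15 + 10)*(5 - 14))*(-6) = (-2 - 5*(-9))*(-6) = (-2 + 45)*(-6) = 43*(-6) = -258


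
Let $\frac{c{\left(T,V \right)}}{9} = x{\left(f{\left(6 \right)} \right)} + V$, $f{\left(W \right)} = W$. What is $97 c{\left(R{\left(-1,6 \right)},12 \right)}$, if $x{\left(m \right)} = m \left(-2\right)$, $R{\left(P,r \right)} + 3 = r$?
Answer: $0$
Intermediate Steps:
$R{\left(P,r \right)} = -3 + r$
$x{\left(m \right)} = - 2 m$
$c{\left(T,V \right)} = -108 + 9 V$ ($c{\left(T,V \right)} = 9 \left(\left(-2\right) 6 + V\right) = 9 \left(-12 + V\right) = -108 + 9 V$)
$97 c{\left(R{\left(-1,6 \right)},12 \right)} = 97 \left(-108 + 9 \cdot 12\right) = 97 \left(-108 + 108\right) = 97 \cdot 0 = 0$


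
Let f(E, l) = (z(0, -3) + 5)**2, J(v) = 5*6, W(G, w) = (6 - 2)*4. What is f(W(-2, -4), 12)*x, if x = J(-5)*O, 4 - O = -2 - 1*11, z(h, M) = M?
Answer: 2040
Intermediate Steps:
W(G, w) = 16 (W(G, w) = 4*4 = 16)
J(v) = 30
O = 17 (O = 4 - (-2 - 1*11) = 4 - (-2 - 11) = 4 - 1*(-13) = 4 + 13 = 17)
f(E, l) = 4 (f(E, l) = (-3 + 5)**2 = 2**2 = 4)
x = 510 (x = 30*17 = 510)
f(W(-2, -4), 12)*x = 4*510 = 2040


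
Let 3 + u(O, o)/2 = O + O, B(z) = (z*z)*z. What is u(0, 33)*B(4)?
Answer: -384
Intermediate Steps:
B(z) = z³ (B(z) = z²*z = z³)
u(O, o) = -6 + 4*O (u(O, o) = -6 + 2*(O + O) = -6 + 2*(2*O) = -6 + 4*O)
u(0, 33)*B(4) = (-6 + 4*0)*4³ = (-6 + 0)*64 = -6*64 = -384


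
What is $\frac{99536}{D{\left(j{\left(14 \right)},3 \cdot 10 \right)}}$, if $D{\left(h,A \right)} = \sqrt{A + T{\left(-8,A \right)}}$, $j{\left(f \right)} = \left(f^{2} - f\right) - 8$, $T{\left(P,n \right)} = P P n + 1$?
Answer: $\frac{99536 \sqrt{1951}}{1951} \approx 2253.5$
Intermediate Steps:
$T{\left(P,n \right)} = 1 + n P^{2}$ ($T{\left(P,n \right)} = P^{2} n + 1 = n P^{2} + 1 = 1 + n P^{2}$)
$j{\left(f \right)} = -8 + f^{2} - f$
$D{\left(h,A \right)} = \sqrt{1 + 65 A}$ ($D{\left(h,A \right)} = \sqrt{A + \left(1 + A \left(-8\right)^{2}\right)} = \sqrt{A + \left(1 + A 64\right)} = \sqrt{A + \left(1 + 64 A\right)} = \sqrt{1 + 65 A}$)
$\frac{99536}{D{\left(j{\left(14 \right)},3 \cdot 10 \right)}} = \frac{99536}{\sqrt{1 + 65 \cdot 3 \cdot 10}} = \frac{99536}{\sqrt{1 + 65 \cdot 30}} = \frac{99536}{\sqrt{1 + 1950}} = \frac{99536}{\sqrt{1951}} = 99536 \frac{\sqrt{1951}}{1951} = \frac{99536 \sqrt{1951}}{1951}$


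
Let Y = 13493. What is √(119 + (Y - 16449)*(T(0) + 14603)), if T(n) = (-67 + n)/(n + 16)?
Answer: I*√172615883/2 ≈ 6569.2*I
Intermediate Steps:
T(n) = (-67 + n)/(16 + n)
√(119 + (Y - 16449)*(T(0) + 14603)) = √(119 + (13493 - 16449)*((-67 + 0)/(16 + 0) + 14603)) = √(119 - 2956*(-67/16 + 14603)) = √(119 - 2956*233581/16) = √(119 - 172616359/4) = √(-172615883/4) = I*√172615883/2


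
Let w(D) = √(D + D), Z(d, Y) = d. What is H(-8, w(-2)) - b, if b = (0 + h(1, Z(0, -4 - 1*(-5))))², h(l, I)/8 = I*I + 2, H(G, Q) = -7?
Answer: -263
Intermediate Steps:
w(D) = √2*√D (w(D) = √(2*D) = √2*√D)
h(l, I) = 16 + 8*I² (h(l, I) = 8*(I*I + 2) = 8*(I² + 2) = 8*(2 + I²) = 16 + 8*I²)
b = 256 (b = (0 + (16 + 8*0²))² = (0 + (16 + 8*0))² = (0 + (16 + 0))² = (0 + 16)² = 16² = 256)
H(-8, w(-2)) - b = -7 - 1*256 = -7 - 256 = -263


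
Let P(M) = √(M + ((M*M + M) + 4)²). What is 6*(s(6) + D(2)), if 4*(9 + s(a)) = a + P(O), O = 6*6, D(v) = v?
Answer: -33 + 3*√446233 ≈ 1971.0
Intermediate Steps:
O = 36
P(M) = √(M + (4 + M + M²)²) (P(M) = √(M + ((M² + M) + 4)²) = √(M + ((M + M²) + 4)²) = √(M + (4 + M + M²)²))
s(a) = -9 + √446233/2 + a/4 (s(a) = -9 + (a + √(36 + (4 + 36 + 36²)²))/4 = -9 + (a + √(36 + (4 + 36 + 1296)²))/4 = -9 + (a + √(36 + 1336²))/4 = -9 + (a + √(36 + 1784896))/4 = -9 + (a + √1784932)/4 = -9 + (a + 2*√446233)/4 = -9 + (√446233/2 + a/4) = -9 + √446233/2 + a/4)
6*(s(6) + D(2)) = 6*((-9 + √446233/2 + (¼)*6) + 2) = 6*((-9 + √446233/2 + 3/2) + 2) = 6*((-15/2 + √446233/2) + 2) = 6*(-11/2 + √446233/2) = -33 + 3*√446233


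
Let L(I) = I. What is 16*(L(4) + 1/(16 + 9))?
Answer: 1616/25 ≈ 64.640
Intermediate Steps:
16*(L(4) + 1/(16 + 9)) = 16*(4 + 1/(16 + 9)) = 16*(4 + 1/25) = 16*(101/25) = 1616/25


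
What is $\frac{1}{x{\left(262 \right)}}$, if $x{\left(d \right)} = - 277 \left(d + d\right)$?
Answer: $- \frac{1}{145148} \approx -6.8895 \cdot 10^{-6}$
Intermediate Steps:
$x{\left(d \right)} = - 554 d$ ($x{\left(d \right)} = - 277 \cdot 2 d = - 554 d$)
$\frac{1}{x{\left(262 \right)}} = \frac{1}{\left(-554\right) 262} = \frac{1}{-145148} = - \frac{1}{145148}$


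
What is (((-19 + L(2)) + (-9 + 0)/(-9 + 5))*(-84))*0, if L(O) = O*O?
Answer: 0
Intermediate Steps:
L(O) = O²
(((-19 + L(2)) + (-9 + 0)/(-9 + 5))*(-84))*0 = (((-19 + 2²) + (-9 + 0)/(-9 + 5))*(-84))*0 = (((-19 + 4) - 9/(-4))*(-84))*0 = ((-15 - 9*(-¼))*(-84))*0 = ((-15 + 9/4)*(-84))*0 = -51/4*(-84)*0 = 1071*0 = 0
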